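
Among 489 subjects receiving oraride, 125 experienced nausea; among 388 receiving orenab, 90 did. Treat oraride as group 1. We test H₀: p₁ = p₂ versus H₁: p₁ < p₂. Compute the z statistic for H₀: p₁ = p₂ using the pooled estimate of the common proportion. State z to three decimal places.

z = 0.809

p̂₁ = 125/489 = 0.25562, p̂₂ = 90/388 = 0.23196.
Pooled p̂ = (125+90)/(489+388) = 215/877 = 0.24515.
SE = √(p̂(1−p̂)(1/n₁+1/n₂)) = √(0.24515·0.75485·0.00462231) = √(0.000855374) = 0.02925.
z = (0.25562 − 0.23196)/0.02925 = 0.02366/0.02925 = 0.809.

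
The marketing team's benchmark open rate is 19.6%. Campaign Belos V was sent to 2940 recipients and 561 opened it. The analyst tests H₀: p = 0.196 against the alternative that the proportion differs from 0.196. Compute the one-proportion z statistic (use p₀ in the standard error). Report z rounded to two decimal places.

p̂ = 561/2940 ≈ 0.1908.
Under H₀, SE = √(0.196·0.804/2940) = √(5.36e-05) = 0.0073.
z = (0.1908 − 0.196)/0.0073 = -0.0052/0.0073 = -0.71.
p-value = 2·P(Z > 0.708) ≈ 0.4789.

z = -0.71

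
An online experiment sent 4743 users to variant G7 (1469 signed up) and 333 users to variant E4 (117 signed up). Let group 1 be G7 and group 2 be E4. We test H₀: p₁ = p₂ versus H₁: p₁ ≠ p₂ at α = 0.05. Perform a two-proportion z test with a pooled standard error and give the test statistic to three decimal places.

p̂₁ = 1469/4743 = 0.30972, p̂₂ = 117/333 = 0.35135.
Pooled p̂ = (1469+117)/(4743+333) = 1586/5076 = 0.31245.
SE = √(0.214825 × 0.00321384) = 0.02628.
z = (0.30972 − 0.35135)/0.02628 = -0.04163/0.02628 = -1.584.
Two-sided p-value ≈ 2·Φ(−1.584) = 0.1131; since p > α = 0.05, fail to reject H₀.

z = -1.584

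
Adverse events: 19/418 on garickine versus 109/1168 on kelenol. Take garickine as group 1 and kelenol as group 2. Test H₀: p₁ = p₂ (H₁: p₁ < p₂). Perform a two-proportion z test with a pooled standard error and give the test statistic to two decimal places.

p̂₁ = 19/418 ≈ 0.0455, p̂₂ = 109/1168 ≈ 0.0933.
Pooled p̂ = (19+109)/(418+1168) = 128/1586 = 0.0807.
SE = √(0.0741927 × 0.00324851) = 0.0155.
z = (0.0455 − 0.0933)/0.0155 = -0.0478/0.0155 = -3.08.
p-value = P(Z < -3.083) ≈ 0.0010.

z = -3.08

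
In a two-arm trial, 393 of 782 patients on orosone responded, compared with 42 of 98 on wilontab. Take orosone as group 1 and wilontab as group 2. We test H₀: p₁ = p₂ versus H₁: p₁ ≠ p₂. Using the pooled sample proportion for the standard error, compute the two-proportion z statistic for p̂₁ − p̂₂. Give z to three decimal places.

p̂₁ = 393/782 = 0.50256, p̂₂ = 42/98 = 0.42857.
Pooled p̂ = (393+42)/(782+98) = 435/880 = 0.49432.
SE = √(0.249968 × 0.0114829) = 0.05358.
z = (0.50256 − 0.42857)/0.05358 = 0.07399/0.05358 = 1.381.

z = 1.381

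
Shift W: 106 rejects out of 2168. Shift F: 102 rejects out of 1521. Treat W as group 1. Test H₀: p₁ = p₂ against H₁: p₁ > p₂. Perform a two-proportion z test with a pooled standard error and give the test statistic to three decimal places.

z = -2.355

p̂₁ = 106/2168 ≈ 0.048893, p̂₂ = 102/1521 ≈ 0.067061.
Pooled p̂ = (106+102)/(2168+1521) = 208/3689 = 0.056384.
SE = √(0.0532047 × 0.00111872) = 0.007715.
z = (0.048893 − 0.067061)/0.007715 = -0.018168/0.007715 = -2.355.
p-value = P(Z > -2.355) ≈ 0.9907.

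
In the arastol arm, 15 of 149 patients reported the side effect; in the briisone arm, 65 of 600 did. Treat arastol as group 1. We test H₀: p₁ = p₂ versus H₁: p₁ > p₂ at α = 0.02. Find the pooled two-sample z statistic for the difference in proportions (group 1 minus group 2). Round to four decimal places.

z = -0.2710

p̂₁ = 15/149 ≈ 0.100671, p̂₂ = 65/600 ≈ 0.108333.
Pooled p̂ = (15+65)/(149+600) = 80/749 = 0.106809.
SE = √(0.0954009 × 0.00837808) = 0.028271.
z = (0.100671 − 0.108333)/0.028271 = -0.007662/0.028271 = -0.2710.
p-value = P(Z > -0.271) ≈ 0.6068. With α = 0.02, fail to reject H₀.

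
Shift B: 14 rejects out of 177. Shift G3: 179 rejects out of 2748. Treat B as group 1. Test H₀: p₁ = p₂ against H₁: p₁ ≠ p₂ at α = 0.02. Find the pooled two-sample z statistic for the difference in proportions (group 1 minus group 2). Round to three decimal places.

z = 0.725

p̂₁ = 14/177 = 0.07910, p̂₂ = 179/2748 = 0.06514.
Pooled p̂ = (14+179)/(177+2748) = 193/2925 = 0.06598.
SE = √(0.0616292 × 0.00601362) = 0.01925.
z = (0.07910 − 0.06514)/0.01925 = 0.01396/0.01925 = 0.725.
Two-sided p-value ≈ 2·Φ(−0.725) = 0.4684; since p > α = 0.02, fail to reject H₀.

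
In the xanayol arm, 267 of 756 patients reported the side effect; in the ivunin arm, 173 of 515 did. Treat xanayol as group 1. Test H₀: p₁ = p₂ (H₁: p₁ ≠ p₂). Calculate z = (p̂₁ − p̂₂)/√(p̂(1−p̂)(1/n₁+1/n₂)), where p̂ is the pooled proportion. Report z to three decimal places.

z = 0.635

p̂₁ = 267/756 = 0.35317, p̂₂ = 173/515 = 0.33592.
Pooled p̂ = (267+173)/(756+515) = 440/1271 = 0.34618.
SE = √(0.226341 × 0.0032645) = 0.02718.
z = (0.35317 − 0.33592)/0.02718 = 0.01725/0.02718 = 0.635.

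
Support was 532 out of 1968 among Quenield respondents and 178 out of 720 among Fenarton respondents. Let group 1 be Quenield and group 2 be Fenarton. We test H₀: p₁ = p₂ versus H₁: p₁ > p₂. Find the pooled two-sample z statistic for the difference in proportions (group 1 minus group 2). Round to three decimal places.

p̂₁ = 532/1968 ≈ 0.270325, p̂₂ = 178/720 ≈ 0.247222.
Pooled p̂ = (532+178)/(1968+720) = 710/2688 = 0.264137.
SE = √(p̂(1−p̂)(1/n₁+1/n₂)) = √(0.264137·0.735863·0.00189702) = √(0.000368721) = 0.019202.
z = (0.270325 − 0.247222)/0.019202 = 0.023103/0.019202 = 1.203.

z = 1.203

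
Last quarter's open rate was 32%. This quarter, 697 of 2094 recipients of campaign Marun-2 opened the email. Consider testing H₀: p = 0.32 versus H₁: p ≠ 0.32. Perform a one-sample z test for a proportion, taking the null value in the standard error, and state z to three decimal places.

p̂ = 697/2094 ≈ 0.332856.
Standard error under H₀: √(0.32×0.68/2094) = 0.010194.
z = (0.332856 − 0.32)/0.010194 = 0.012856/0.010194 = 1.261.
Two-sided p-value ≈ 2·Φ(−1.261) = 0.2073.

z = 1.261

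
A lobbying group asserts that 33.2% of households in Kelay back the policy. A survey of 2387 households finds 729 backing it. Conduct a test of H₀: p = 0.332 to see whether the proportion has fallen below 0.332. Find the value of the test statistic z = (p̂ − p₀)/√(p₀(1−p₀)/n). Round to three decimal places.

p̂ = 729/2387 = 0.30540.
SE = √(p₀(1−p₀)/n) = √(0.22178/2387) = 0.00964.
z = (0.30540 − 0.332)/0.00964 = -0.02660/0.00964 = -2.759.
p-value = P(Z < -2.759) ≈ 0.0029.

z = -2.759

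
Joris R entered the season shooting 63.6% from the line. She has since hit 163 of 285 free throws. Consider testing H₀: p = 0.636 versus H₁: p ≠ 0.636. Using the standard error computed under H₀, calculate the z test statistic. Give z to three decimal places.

p̂ = 163/285 = 0.57193.
Standard error under H₀: √(0.636×0.364/285) = 0.02850.
z = (0.57193 − 0.636)/0.02850 = -0.06407/0.02850 = -2.248.

z = -2.248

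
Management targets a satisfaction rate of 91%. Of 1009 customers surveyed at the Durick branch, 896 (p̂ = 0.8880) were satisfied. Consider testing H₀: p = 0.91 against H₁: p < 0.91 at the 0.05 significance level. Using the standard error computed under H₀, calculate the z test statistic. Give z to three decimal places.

z = -2.441

p̂ = 896/1009 = 0.88801.
Standard error under H₀: √(0.91×0.09/1009) = 0.00901.
z = (0.88801 − 0.91)/0.00901 = -0.02199/0.00901 = -2.441.
p-value = P(Z < -2.441) ≈ 0.0073; since p < α = 0.05, reject H₀.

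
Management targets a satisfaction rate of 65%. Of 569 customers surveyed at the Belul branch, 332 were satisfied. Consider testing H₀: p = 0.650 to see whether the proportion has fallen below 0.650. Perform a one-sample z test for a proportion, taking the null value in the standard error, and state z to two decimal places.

z = -3.33

p̂ = 332/569 = 0.5835.
SE = √(p₀(1−p₀)/n) = √(0.2275/569) = 0.0200.
z = (0.5835 − 0.65)/0.0200 = -0.0665/0.0200 = -3.33.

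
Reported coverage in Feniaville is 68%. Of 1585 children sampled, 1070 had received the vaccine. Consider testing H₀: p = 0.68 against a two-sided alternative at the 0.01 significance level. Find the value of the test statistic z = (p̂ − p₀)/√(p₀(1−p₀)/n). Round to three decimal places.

z = -0.420

p̂ = 1070/1585 ≈ 0.67508.
Standard error under H₀: √(0.68×0.32/1585) = 0.01172.
z = (0.67508 − 0.68)/0.01172 = -0.00492/0.01172 = -0.420.
Two-sided p-value ≈ 2·Φ(−0.420) = 0.6745, so at α = 0.01 we fail to reject H₀.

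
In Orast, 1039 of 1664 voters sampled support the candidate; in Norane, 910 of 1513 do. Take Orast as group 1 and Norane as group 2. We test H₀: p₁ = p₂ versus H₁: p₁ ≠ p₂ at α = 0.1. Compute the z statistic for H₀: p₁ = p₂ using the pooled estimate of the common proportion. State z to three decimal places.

p̂₁ = 1039/1664 ≈ 0.624399, p̂₂ = 910/1513 ≈ 0.601454.
Pooled p̂ = (1039+910)/(1664+1513) = 1949/3177 = 0.613472.
SE = √(0.237124 × 0.0012619) = 0.017298.
z = (0.624399 − 0.601454)/0.017298 = 0.022945/0.017298 = 1.326.
p-value = 2·P(Z > 1.326) ≈ 0.1847; since p > α = 0.1, fail to reject H₀.

z = 1.326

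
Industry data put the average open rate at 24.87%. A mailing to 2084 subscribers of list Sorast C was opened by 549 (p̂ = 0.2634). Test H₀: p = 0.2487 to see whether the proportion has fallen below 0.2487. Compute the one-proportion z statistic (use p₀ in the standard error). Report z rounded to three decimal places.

z = 1.556

p̂ = 549/2084 = 0.26344.
Under H₀, SE = √(0.2487·0.7513/2084) = √(8.96585e-05) = 0.00947.
z = (0.26344 − 0.2487)/0.00947 = 0.01474/0.00947 = 1.556.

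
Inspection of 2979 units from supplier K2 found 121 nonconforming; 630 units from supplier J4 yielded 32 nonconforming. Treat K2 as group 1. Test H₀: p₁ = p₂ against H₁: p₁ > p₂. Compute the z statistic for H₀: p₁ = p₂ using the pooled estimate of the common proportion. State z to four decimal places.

p̂₁ = 121/2979 ≈ 0.040618, p̂₂ = 32/630 ≈ 0.050794.
Pooled p̂ = (121+32)/(2979+630) = 153/3609 = 0.042394.
SE = √(0.0405968 × 0.00192298) = 0.008836.
z = (0.040618 − 0.050794)/0.008836 = -0.010176/0.008836 = -1.1517.

z = -1.1517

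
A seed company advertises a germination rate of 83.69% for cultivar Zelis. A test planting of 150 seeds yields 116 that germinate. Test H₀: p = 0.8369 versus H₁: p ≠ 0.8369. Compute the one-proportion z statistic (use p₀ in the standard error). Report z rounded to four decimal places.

z = -2.1072

p̂ = 116/150 ≈ 0.773333.
Under H₀, SE = √(0.8369·0.1631/150) = √(0.000909989) = 0.030166.
z = (0.773333 − 0.8369)/0.030166 = -0.063567/0.030166 = -2.1072.
Two-sided p-value ≈ 2·Φ(−2.107) = 0.0351.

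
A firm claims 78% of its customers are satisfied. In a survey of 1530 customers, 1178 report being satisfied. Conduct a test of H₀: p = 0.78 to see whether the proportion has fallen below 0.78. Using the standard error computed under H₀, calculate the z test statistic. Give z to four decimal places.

z = -0.9504

p̂ = 1178/1530 = 0.769935.
Standard error under H₀: √(0.78×0.22/1530) = 0.010590.
z = (0.769935 − 0.78)/0.010590 = -0.010065/0.010590 = -0.9504.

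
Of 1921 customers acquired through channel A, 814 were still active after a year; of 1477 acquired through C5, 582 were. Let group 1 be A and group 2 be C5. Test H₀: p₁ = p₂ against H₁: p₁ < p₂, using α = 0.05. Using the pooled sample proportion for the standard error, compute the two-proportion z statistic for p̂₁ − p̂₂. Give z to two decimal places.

p̂₁ = 814/1921 = 0.42374, p̂₂ = 582/1477 = 0.39404.
Pooled p̂ = (814+582)/(1921+1477) = 1396/3398 = 0.41083.
SE = √(p̂(1−p̂)(1/n₁+1/n₂)) = √(0.41083·0.58917·0.00119761) = √(0.00028988) = 0.01703.
z = (0.42374 − 0.39404)/0.01703 = 0.02970/0.01703 = 1.74.
p-value = P(Z < 1.744) ≈ 0.9594; since p > α = 0.05, fail to reject H₀.

z = 1.74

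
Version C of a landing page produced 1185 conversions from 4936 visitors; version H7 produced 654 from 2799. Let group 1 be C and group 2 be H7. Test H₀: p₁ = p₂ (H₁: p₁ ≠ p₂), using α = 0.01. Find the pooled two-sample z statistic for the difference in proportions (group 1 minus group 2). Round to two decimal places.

z = 0.64

p̂₁ = 1185/4936 ≈ 0.24007, p̂₂ = 654/2799 ≈ 0.23365.
Pooled p̂ = (1185+654)/(4936+2799) = 1839/7735 = 0.23775.
SE = √(p̂(1−p̂)(1/n₁+1/n₂)) = √(0.23775·0.76225·0.000559864) = √(0.000101461) = 0.01007.
z = (0.24007 − 0.23365)/0.01007 = 0.00642/0.01007 = 0.64.
Two-sided p-value ≈ 2·Φ(−0.637) = 0.5240; since p > α = 0.01, fail to reject H₀.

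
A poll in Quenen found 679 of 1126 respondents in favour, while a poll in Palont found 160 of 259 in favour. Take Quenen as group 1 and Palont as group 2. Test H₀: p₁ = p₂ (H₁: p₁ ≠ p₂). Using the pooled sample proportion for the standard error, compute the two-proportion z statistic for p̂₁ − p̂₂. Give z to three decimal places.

z = -0.438

p̂₁ = 679/1126 = 0.60302, p̂₂ = 160/259 = 0.61776.
Pooled p̂ = (679+160)/(1126+259) = 839/1385 = 0.60578.
SE = √(p̂(1−p̂)(1/n₁+1/n₂)) = √(0.60578·0.39422·0.0047491) = √(0.00113414) = 0.03368.
z = (0.60302 − 0.61776)/0.03368 = -0.01474/0.03368 = -0.438.
Two-sided p-value ≈ 2·Φ(−0.438) = 0.6616.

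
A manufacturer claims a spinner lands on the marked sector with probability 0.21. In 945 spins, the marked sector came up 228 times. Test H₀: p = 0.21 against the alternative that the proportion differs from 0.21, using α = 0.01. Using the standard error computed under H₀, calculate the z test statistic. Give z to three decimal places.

z = 2.360

p̂ = 228/945 ≈ 0.24127.
Under H₀, SE = √(0.21·0.79/945) = √(0.000175556) = 0.01325.
z = (0.24127 − 0.21)/0.01325 = 0.03127/0.01325 = 2.360.
Two-sided p-value ≈ 2·Φ(−2.360) = 0.0183. With α = 0.01, fail to reject H₀.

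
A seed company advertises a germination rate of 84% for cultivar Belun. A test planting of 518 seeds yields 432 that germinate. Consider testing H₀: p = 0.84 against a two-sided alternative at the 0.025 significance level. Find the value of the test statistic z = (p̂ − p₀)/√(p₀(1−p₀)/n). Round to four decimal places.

p̂ = 432/518 ≈ 0.833977.
Standard error under H₀: √(0.84×0.16/518) = 0.016108.
z = (0.833977 − 0.84)/0.016108 = -0.006023/0.016108 = -0.3739.
Two-sided p-value ≈ 2·Φ(−0.374) = 0.7085, so at α = 0.025 we fail to reject H₀.

z = -0.3739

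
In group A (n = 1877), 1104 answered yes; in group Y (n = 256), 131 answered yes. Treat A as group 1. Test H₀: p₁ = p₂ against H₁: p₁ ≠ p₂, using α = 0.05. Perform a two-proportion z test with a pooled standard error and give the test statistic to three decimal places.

p̂₁ = 1104/1877 = 0.58817, p̂₂ = 131/256 = 0.51172.
Pooled p̂ = (1104+131)/(1877+256) = 1235/2133 = 0.57900.
SE = √(p̂(1−p̂)(1/n₁+1/n₂)) = √(0.57900·0.42100·0.00443902) = √(0.00108205) = 0.03289.
z = (0.58817 − 0.51172)/0.03289 = 0.07645/0.03289 = 2.324.
Two-sided p-value ≈ 2·Φ(−2.324) = 0.0201; since p < α = 0.05, reject H₀.

z = 2.324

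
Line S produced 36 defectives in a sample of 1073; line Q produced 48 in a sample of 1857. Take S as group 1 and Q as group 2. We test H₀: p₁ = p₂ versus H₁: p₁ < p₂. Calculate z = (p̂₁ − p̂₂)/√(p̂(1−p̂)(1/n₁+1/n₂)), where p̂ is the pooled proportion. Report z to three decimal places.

p̂₁ = 36/1073 ≈ 0.033551, p̂₂ = 48/1857 ≈ 0.025848.
Pooled p̂ = (36+48)/(1073+1857) = 84/2930 = 0.028669.
SE = √(p̂(1−p̂)(1/n₁+1/n₂)) = √(0.028669·0.971331·0.00147047) = √(4.09482e-05) = 0.006399.
z = (0.033551 − 0.025848)/0.006399 = 0.007703/0.006399 = 1.204.

z = 1.204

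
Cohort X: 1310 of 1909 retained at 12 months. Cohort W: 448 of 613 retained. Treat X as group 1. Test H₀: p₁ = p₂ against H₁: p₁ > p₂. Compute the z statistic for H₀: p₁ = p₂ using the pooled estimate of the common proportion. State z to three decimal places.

p̂₁ = 1310/1909 = 0.68622, p̂₂ = 448/613 = 0.73083.
Pooled p̂ = (1310+448)/(1909+613) = 1758/2522 = 0.69707.
SE = √(p̂(1−p̂)(1/n₁+1/n₂)) = √(0.69707·0.30293·0.00215516) = √(0.000455094) = 0.02133.
z = (0.68622 − 0.73083)/0.02133 = -0.04461/0.02133 = -2.091.
p-value = P(Z > -2.091) ≈ 0.9817.

z = -2.091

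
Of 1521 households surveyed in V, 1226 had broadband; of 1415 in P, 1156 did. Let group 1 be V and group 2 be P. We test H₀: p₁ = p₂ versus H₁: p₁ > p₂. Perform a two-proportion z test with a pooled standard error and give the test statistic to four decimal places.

z = -0.7551

p̂₁ = 1226/1521 = 0.806049, p̂₂ = 1156/1415 = 0.816961.
Pooled p̂ = (1226+1156)/(1521+1415) = 2382/2936 = 0.811308.
SE = √(p̂(1−p̂)(1/n₁+1/n₂)) = √(0.811308·0.188692·0.00136418) = √(0.000208838) = 0.014451.
z = (0.806049 − 0.816961)/0.014451 = -0.010912/0.014451 = -0.7551.
p-value = P(Z > -0.755) ≈ 0.7749.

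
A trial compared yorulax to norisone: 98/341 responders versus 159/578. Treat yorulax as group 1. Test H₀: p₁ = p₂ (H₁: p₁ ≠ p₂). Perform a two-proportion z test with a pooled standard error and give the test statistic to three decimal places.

z = 0.401

p̂₁ = 98/341 ≈ 0.28739, p̂₂ = 159/578 ≈ 0.27509.
Pooled p̂ = (98+159)/(341+578) = 257/919 = 0.27965.
SE = √(0.201447 × 0.00466266) = 0.03065.
z = (0.28739 − 0.27509)/0.03065 = 0.01230/0.03065 = 0.401.
Two-sided p-value ≈ 2·Φ(−0.401) = 0.6881.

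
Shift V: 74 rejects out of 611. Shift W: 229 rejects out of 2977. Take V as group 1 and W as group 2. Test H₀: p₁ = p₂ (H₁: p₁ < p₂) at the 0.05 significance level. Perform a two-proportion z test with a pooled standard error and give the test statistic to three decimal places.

z = 3.578

p̂₁ = 74/611 = 0.12111, p̂₂ = 229/2977 = 0.07692.
Pooled p̂ = (74+229)/(611+2977) = 303/3588 = 0.08445.
SE = √(0.0773167 × 0.00197257) = 0.01235.
z = (0.12111 − 0.07692)/0.01235 = 0.04419/0.01235 = 3.578.
p-value = P(Z < 3.578) ≈ 0.9998; since p > α = 0.05, fail to reject H₀.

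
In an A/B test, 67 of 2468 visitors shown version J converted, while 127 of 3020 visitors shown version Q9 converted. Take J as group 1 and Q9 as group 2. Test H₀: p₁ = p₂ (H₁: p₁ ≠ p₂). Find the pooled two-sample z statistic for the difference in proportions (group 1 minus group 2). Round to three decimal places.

z = -2.975

p̂₁ = 67/2468 ≈ 0.027147, p̂₂ = 127/3020 ≈ 0.042053.
Pooled p̂ = (67+127)/(2468+3020) = 194/5488 = 0.035350.
SE = √(0.0341002 × 0.000736312) = 0.005011.
z = (0.027147 − 0.042053)/0.005011 = -0.014906/0.005011 = -2.975.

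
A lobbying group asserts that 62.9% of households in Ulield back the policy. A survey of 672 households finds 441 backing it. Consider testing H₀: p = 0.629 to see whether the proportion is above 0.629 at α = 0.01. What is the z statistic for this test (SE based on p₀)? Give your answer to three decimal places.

p̂ = 441/672 ≈ 0.656250.
SE = √(p₀(1−p₀)/n) = √(0.23336/672) = 0.018635.
z = (0.656250 − 0.629)/0.018635 = 0.027250/0.018635 = 1.462.
p-value = P(Z > 1.462) ≈ 0.0718; since p > α = 0.01, fail to reject H₀.

z = 1.462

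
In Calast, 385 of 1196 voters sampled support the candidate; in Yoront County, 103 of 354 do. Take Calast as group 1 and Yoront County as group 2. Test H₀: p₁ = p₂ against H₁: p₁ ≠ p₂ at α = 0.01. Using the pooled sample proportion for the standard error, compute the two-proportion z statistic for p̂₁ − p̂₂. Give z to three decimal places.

z = 1.101

p̂₁ = 385/1196 = 0.32191, p̂₂ = 103/354 = 0.29096.
Pooled p̂ = (385+103)/(1196+354) = 488/1550 = 0.31484.
SE = √(0.215715 × 0.00366098) = 0.02810.
z = (0.32191 − 0.29096)/0.02810 = 0.03095/0.02810 = 1.101.
p-value = 2·P(Z > 1.101) ≈ 0.2708; since p > α = 0.01, fail to reject H₀.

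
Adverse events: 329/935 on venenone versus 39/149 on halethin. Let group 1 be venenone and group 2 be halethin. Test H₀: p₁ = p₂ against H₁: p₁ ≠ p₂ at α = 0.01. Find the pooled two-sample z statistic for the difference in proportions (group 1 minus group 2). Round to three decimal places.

p̂₁ = 329/935 ≈ 0.35187, p̂₂ = 39/149 ≈ 0.26174.
Pooled p̂ = (329+39)/(935+149) = 368/1084 = 0.33948.
SE = √(p̂(1−p̂)(1/n₁+1/n₂)) = √(0.33948·0.66052·0.00778093) = √(0.00174475) = 0.04177.
z = (0.35187 − 0.26174)/0.04177 = 0.09013/0.04177 = 2.158.
p-value = 2·P(Z > 2.158) ≈ 0.0310, so at α = 0.01 we fail to reject H₀.

z = 2.158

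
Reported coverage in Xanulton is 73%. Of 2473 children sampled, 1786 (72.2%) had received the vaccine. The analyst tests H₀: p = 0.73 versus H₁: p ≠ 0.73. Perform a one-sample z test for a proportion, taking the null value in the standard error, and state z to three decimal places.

z = -0.874

p̂ = 1786/2473 ≈ 0.722200.
Standard error under H₀: √(0.73×0.27/2473) = 0.008928.
z = (0.722200 − 0.73)/0.008928 = -0.007800/0.008928 = -0.874.
Two-sided p-value ≈ 2·Φ(−0.874) = 0.3823.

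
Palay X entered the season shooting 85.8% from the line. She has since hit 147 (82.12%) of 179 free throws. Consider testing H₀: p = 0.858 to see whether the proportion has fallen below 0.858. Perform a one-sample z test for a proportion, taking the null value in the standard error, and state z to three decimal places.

p̂ = 147/179 = 0.82123.
Standard error under H₀: √(0.858×0.142/179) = 0.02609.
z = (0.82123 − 0.858)/0.02609 = -0.03677/0.02609 = -1.409.
p-value = P(Z < -1.409) ≈ 0.0794.

z = -1.409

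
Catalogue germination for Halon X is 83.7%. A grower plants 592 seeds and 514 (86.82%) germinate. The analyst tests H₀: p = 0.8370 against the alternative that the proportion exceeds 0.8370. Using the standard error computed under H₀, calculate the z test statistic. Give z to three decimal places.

z = 2.058

p̂ = 514/592 ≈ 0.86824.
Standard error under H₀: √(0.837×0.163/592) = 0.01518.
z = (0.86824 − 0.837)/0.01518 = 0.03124/0.01518 = 2.058.
p-value = P(Z > 2.058) ≈ 0.0198.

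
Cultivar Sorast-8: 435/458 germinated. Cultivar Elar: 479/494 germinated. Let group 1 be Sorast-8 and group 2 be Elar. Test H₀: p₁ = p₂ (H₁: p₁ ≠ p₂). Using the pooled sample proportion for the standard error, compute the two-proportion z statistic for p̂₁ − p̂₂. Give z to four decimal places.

p̂₁ = 435/458 = 0.9497817, p̂₂ = 479/494 = 0.9696356.
Pooled p̂ = (435+479)/(458+494) = 914/952 = 0.9600840.
SE = √(p̂(1−p̂)(1/n₁+1/n₂)) = √(0.9600840·0.0399160·0.0042077) = √(0.00016125) = 0.0126984.
z = (0.9497817 − 0.9696356)/0.0126984 = -0.0198539/0.0126984 = -1.5635.

z = -1.5635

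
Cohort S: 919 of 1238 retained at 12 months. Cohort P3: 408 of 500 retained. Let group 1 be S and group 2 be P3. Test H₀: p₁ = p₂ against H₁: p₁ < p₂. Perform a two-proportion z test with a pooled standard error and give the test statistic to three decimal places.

z = -3.272

p̂₁ = 919/1238 = 0.742326, p̂₂ = 408/500 = 0.816000.
Pooled p̂ = (919+408)/(1238+500) = 1327/1738 = 0.763521.
SE = √(0.180557 × 0.00280775) = 0.022516.
z = (0.742326 − 0.816000)/0.022516 = -0.073674/0.022516 = -3.272.
p-value = P(Z < -3.272) ≈ 0.0005.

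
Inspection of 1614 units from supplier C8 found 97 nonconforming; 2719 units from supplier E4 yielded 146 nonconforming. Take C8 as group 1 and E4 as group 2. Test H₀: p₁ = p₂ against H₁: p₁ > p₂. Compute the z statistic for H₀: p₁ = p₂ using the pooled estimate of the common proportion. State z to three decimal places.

z = 0.886

p̂₁ = 97/1614 = 0.060099, p̂₂ = 146/2719 = 0.053696.
Pooled p̂ = (97+146)/(1614+2719) = 243/4333 = 0.056081.
SE = √(p̂(1−p̂)(1/n₁+1/n₂)) = √(0.056081·0.943919·0.000987361) = √(5.22671e-05) = 0.007230.
z = (0.060099 − 0.053696)/0.007230 = 0.006403/0.007230 = 0.886.
p-value = P(Z > 0.886) ≈ 0.1879.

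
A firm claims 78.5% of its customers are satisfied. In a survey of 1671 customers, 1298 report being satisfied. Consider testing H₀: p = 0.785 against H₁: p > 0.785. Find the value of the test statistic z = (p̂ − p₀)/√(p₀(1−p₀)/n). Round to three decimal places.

p̂ = 1298/1671 ≈ 0.77678.
Standard error under H₀: √(0.785×0.215/1671) = 0.01005.
z = (0.77678 − 0.785)/0.01005 = -0.00822/0.01005 = -0.818.
p-value = P(Z > -0.818) ≈ 0.7933.

z = -0.818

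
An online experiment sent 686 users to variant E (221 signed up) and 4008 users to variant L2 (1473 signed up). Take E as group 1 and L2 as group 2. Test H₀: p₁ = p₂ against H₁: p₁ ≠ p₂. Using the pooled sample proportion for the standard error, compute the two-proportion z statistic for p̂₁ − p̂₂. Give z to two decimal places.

p̂₁ = 221/686 ≈ 0.3222, p̂₂ = 1473/4008 ≈ 0.3675.
Pooled p̂ = (221+1473)/(686+4008) = 1694/4694 = 0.3609.
SE = √(p̂(1−p̂)(1/n₁+1/n₂)) = √(0.3609·0.6391·0.00170723) = √(0.000393767) = 0.0198.
z = (0.3222 − 0.3675)/0.0198 = -0.0453/0.0198 = -2.29.

z = -2.29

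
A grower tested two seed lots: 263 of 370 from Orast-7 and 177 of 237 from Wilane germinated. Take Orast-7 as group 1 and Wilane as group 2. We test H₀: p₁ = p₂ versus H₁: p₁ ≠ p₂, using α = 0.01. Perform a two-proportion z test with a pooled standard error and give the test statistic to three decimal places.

p̂₁ = 263/370 = 0.71081, p̂₂ = 177/237 = 0.74684.
Pooled p̂ = (263+177)/(370+237) = 440/607 = 0.72488.
SE = √(p̂(1−p̂)(1/n₁+1/n₂)) = √(0.72488·0.27512·0.00692211) = √(0.00138048) = 0.03715.
z = (0.71081 − 0.74684)/0.03715 = -0.03603/0.03715 = -0.970.
p-value = 2·P(Z > 0.970) ≈ 0.3323, so at α = 0.01 we fail to reject H₀.

z = -0.970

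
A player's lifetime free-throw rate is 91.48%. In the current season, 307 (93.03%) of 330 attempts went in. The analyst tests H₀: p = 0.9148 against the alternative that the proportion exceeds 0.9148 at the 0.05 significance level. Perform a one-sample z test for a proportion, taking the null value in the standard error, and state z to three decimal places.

p̂ = 307/330 = 0.930303.
Under H₀, SE = √(0.9148·0.0852/330) = √(0.000236185) = 0.015368.
z = (0.930303 − 0.9148)/0.015368 = 0.015503/0.015368 = 1.009.
p-value = P(Z > 1.009) ≈ 0.1565. With α = 0.05, fail to reject H₀.

z = 1.009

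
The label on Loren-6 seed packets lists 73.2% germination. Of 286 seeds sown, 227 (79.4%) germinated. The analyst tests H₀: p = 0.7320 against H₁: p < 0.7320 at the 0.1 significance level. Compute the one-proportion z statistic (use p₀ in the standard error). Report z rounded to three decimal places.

z = 2.356

p̂ = 227/286 ≈ 0.79371.
Under H₀, SE = √(0.732·0.268/286) = √(0.00068593) = 0.02619.
z = (0.79371 − 0.732)/0.02619 = 0.06171/0.02619 = 2.356.
p-value = P(Z < 2.356) ≈ 0.9908. With α = 0.1, fail to reject H₀.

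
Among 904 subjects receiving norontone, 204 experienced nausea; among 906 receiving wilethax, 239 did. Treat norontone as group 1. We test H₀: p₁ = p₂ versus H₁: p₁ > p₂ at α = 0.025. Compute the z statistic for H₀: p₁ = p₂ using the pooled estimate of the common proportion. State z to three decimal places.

p̂₁ = 204/904 ≈ 0.22566, p̂₂ = 239/906 ≈ 0.26380.
Pooled p̂ = (204+239)/(904+906) = 443/1810 = 0.24475.
SE = √(p̂(1−p̂)(1/n₁+1/n₂)) = √(0.24475·0.75525·0.00220995) = √(0.000408505) = 0.02021.
z = (0.22566 − 0.26380)/0.02021 = -0.03814/0.02021 = -1.887.
p-value = P(Z > -1.887) ≈ 0.9704; since p > α = 0.025, fail to reject H₀.

z = -1.887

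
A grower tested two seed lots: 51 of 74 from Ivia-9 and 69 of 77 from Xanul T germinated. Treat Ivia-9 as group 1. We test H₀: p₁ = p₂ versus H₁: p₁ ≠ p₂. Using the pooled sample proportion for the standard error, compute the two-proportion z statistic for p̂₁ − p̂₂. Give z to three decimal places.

z = -3.147

p̂₁ = 51/74 ≈ 0.68919, p̂₂ = 69/77 ≈ 0.89610.
Pooled p̂ = (51+69)/(74+77) = 120/151 = 0.79470.
SE = √(0.163151 × 0.0265005) = 0.06575.
z = (0.68919 − 0.89610)/0.06575 = -0.20691/0.06575 = -3.147.
Two-sided p-value ≈ 2·Φ(−3.147) = 0.0017.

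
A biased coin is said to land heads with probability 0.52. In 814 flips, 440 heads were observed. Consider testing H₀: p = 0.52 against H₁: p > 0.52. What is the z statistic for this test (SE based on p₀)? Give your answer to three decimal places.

z = 1.173

p̂ = 440/814 = 0.54054.
Standard error under H₀: √(0.52×0.48/814) = 0.01751.
z = (0.54054 − 0.52)/0.01751 = 0.02054/0.01751 = 1.173.
p-value = P(Z > 1.173) ≈ 0.1204.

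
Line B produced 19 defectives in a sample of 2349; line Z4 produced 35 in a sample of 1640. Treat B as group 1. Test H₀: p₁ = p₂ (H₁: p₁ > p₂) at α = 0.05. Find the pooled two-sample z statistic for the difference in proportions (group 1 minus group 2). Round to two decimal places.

p̂₁ = 19/2349 = 0.00809, p̂₂ = 35/1640 = 0.02134.
Pooled p̂ = (19+35)/(2349+1640) = 54/3989 = 0.01354.
SE = √(p̂(1−p̂)(1/n₁+1/n₂)) = √(0.01354·0.98646·0.00103547) = √(1.38276e-05) = 0.00372.
z = (0.00809 − 0.02134)/0.00372 = -0.01325/0.00372 = -3.56.
p-value = P(Z > -3.564) ≈ 0.9998; since p > α = 0.05, fail to reject H₀.

z = -3.56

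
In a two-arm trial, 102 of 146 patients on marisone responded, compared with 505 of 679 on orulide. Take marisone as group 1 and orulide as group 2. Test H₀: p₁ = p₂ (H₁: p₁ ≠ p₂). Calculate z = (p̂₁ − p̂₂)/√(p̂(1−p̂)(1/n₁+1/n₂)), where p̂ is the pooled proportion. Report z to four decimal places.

z = -1.1215

p̂₁ = 102/146 ≈ 0.698630, p̂₂ = 505/679 ≈ 0.743741.
Pooled p̂ = (102+505)/(146+679) = 607/825 = 0.735758.
SE = √(0.194418 × 0.00832207) = 0.040224.
z = (0.698630 − 0.743741)/0.040224 = -0.045111/0.040224 = -1.1215.
p-value = 2·P(Z > 1.121) ≈ 0.2621.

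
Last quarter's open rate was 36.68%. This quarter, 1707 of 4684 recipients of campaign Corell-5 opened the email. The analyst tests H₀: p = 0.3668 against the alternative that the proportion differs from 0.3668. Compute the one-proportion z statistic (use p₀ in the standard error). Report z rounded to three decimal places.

p̂ = 1707/4684 = 0.364432.
SE = √(p₀(1−p₀)/n) = √(0.23226/4684) = 0.007042.
z = (0.364432 − 0.3668)/0.007042 = -0.002368/0.007042 = -0.336.

z = -0.336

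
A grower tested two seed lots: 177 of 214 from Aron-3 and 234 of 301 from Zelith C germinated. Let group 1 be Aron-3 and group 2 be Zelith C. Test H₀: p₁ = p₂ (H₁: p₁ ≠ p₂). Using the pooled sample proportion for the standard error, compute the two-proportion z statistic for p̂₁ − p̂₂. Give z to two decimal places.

p̂₁ = 177/214 = 0.8271, p̂₂ = 234/301 = 0.7774.
Pooled p̂ = (177+234)/(214+301) = 411/515 = 0.7981.
SE = √(p̂(1−p̂)(1/n₁+1/n₂)) = √(0.7981·0.2019·0.00799516) = √(0.00128851) = 0.0359.
z = (0.8271 − 0.7774)/0.0359 = 0.0497/0.0359 = 1.38.
p-value = 2·P(Z > 1.384) ≈ 0.1662.

z = 1.38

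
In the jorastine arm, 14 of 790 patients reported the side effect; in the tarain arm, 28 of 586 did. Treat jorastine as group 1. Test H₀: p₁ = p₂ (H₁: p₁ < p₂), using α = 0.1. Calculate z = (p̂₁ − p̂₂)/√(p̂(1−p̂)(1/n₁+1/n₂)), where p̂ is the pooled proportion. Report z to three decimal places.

p̂₁ = 14/790 ≈ 0.01772, p̂₂ = 28/586 ≈ 0.04778.
Pooled p̂ = (14+28)/(790+586) = 42/1376 = 0.03052.
SE = √(p̂(1−p̂)(1/n₁+1/n₂)) = √(0.03052·0.96948·0.00297231) = √(8.79553e-05) = 0.00938.
z = (0.01772 − 0.04778)/0.00938 = -0.03006/0.00938 = -3.205.
p-value = P(Z < -3.205) ≈ 0.0007; since p < α = 0.1, reject H₀.

z = -3.205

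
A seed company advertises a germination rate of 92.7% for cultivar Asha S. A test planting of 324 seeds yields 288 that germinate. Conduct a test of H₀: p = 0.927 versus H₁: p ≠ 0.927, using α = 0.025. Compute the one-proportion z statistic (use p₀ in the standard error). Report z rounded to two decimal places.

z = -2.64

p̂ = 288/324 = 0.88889.
Under H₀, SE = √(0.927·0.073/324) = √(0.000208861) = 0.01445.
z = (0.88889 − 0.927)/0.01445 = -0.03811/0.01445 = -2.64.
Two-sided p-value ≈ 2·Φ(−2.637) = 0.0084. With α = 0.025, reject H₀.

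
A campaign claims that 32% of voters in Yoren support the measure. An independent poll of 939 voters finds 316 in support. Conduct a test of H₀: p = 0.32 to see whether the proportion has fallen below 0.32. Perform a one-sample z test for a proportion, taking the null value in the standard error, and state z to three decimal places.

p̂ = 316/939 = 0.33653.
SE = √(p₀(1−p₀)/n) = √(0.2176/939) = 0.01522.
z = (0.33653 − 0.32)/0.01522 = 0.01653/0.01522 = 1.086.

z = 1.086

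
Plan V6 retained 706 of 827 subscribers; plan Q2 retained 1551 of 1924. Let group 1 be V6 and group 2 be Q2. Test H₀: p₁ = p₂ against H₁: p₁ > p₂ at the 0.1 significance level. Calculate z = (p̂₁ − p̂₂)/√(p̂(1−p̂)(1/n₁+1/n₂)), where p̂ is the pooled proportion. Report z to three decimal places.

p̂₁ = 706/827 = 0.85369, p̂₂ = 1551/1924 = 0.80613.
Pooled p̂ = (706+1551)/(827+1924) = 2257/2751 = 0.82043.
SE = √(0.147325 × 0.00172894) = 0.01596.
z = (0.85369 − 0.80613)/0.01596 = 0.04756/0.01596 = 2.980.
p-value = P(Z > 2.980) ≈ 0.0014; since p < α = 0.1, reject H₀.

z = 2.980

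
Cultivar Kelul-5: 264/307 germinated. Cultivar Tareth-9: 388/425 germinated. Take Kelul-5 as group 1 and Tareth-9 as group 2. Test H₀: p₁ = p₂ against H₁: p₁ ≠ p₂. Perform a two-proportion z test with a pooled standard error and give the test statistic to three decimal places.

z = -2.268

p̂₁ = 264/307 ≈ 0.85993, p̂₂ = 388/425 ≈ 0.91294.
Pooled p̂ = (264+388)/(307+425) = 652/732 = 0.89071.
SE = √(0.0973454 × 0.00561027) = 0.02337.
z = (0.85993 − 0.91294)/0.02337 = -0.05301/0.02337 = -2.268.
p-value = 2·P(Z > 2.268) ≈ 0.0233.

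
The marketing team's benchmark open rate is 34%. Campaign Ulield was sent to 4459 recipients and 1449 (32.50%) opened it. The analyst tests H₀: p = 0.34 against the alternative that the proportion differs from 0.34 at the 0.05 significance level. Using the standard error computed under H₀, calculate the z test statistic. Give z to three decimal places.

p̂ = 1449/4459 = 0.324961.
SE = √(p₀(1−p₀)/n) = √(0.2244/4459) = 0.007094.
z = (0.324961 − 0.34)/0.007094 = -0.015039/0.007094 = -2.120.
p-value = 2·P(Z > 2.120) ≈ 0.0340, so at α = 0.05 we reject H₀.

z = -2.120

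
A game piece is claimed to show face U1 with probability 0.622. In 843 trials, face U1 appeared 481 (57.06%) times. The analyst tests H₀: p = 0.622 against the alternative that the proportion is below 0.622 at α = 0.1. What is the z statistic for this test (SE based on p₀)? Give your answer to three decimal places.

z = -3.079

p̂ = 481/843 = 0.57058.
Standard error under H₀: √(0.622×0.378/843) = 0.01670.
z = (0.57058 − 0.622)/0.01670 = -0.05142/0.01670 = -3.079.
p-value = P(Z < -3.079) ≈ 0.0010. With α = 0.1, reject H₀.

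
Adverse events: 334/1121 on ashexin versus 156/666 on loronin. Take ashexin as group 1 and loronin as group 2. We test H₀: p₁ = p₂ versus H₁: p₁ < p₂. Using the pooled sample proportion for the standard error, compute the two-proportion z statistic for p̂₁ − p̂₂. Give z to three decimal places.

z = 2.919

p̂₁ = 334/1121 = 0.29795, p̂₂ = 156/666 = 0.23423.
Pooled p̂ = (334+156)/(1121+666) = 490/1787 = 0.27420.
SE = √(0.199016 × 0.00239356) = 0.02183.
z = (0.29795 − 0.23423)/0.02183 = 0.06372/0.02183 = 2.919.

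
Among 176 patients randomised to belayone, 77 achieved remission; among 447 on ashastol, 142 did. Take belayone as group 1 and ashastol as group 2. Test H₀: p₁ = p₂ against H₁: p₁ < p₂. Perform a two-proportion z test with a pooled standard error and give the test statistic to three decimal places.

z = 2.820

p̂₁ = 77/176 = 0.43750, p̂₂ = 142/447 = 0.31767.
Pooled p̂ = (77+142)/(176+447) = 219/623 = 0.35152.
SE = √(p̂(1−p̂)(1/n₁+1/n₂)) = √(0.35152·0.64848·0.00791895) = √(0.00180517) = 0.04249.
z = (0.43750 − 0.31767)/0.04249 = 0.11983/0.04249 = 2.820.
p-value = P(Z < 2.820) ≈ 0.9976.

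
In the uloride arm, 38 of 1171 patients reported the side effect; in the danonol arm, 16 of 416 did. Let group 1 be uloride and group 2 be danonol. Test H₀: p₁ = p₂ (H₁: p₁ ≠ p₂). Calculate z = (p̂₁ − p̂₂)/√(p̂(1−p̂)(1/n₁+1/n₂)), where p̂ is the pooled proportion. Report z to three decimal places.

z = -0.581

p̂₁ = 38/1171 = 0.03245, p̂₂ = 16/416 = 0.03846.
Pooled p̂ = (38+16)/(1171+416) = 54/1587 = 0.03403.
SE = √(0.0328687 × 0.00325782) = 0.01035.
z = (0.03245 − 0.03846)/0.01035 = -0.00601/0.01035 = -0.581.
p-value = 2·P(Z > 0.581) ≈ 0.5613.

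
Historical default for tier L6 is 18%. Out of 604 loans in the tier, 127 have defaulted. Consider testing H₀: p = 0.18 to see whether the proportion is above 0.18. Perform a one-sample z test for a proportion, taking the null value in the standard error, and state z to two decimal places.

z = 1.94

p̂ = 127/604 = 0.2103.
Under H₀, SE = √(0.18·0.82/604) = √(0.000244371) = 0.0156.
z = (0.2103 − 0.18)/0.0156 = 0.0303/0.0156 = 1.94.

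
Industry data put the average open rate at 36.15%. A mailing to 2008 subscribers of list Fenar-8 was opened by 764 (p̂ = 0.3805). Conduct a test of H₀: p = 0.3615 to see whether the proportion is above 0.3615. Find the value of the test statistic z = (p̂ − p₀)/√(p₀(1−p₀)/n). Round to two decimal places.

z = 1.77

p̂ = 764/2008 = 0.38048.
Under H₀, SE = √(0.3615·0.6385/2008) = √(0.000114949) = 0.01072.
z = (0.38048 − 0.3615)/0.01072 = 0.01898/0.01072 = 1.77.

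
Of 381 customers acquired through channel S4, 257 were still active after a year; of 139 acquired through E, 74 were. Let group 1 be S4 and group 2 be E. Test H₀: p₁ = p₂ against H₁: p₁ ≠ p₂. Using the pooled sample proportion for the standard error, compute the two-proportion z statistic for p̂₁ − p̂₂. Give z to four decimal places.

z = 2.9828

p̂₁ = 257/381 ≈ 0.674541, p̂₂ = 74/139 ≈ 0.532374.
Pooled p̂ = (257+74)/(381+139) = 331/520 = 0.636538.
SE = √(0.231357 × 0.00981892) = 0.047662.
z = (0.674541 − 0.532374)/0.047662 = 0.142167/0.047662 = 2.9828.
Two-sided p-value ≈ 2·Φ(−2.983) = 0.0029.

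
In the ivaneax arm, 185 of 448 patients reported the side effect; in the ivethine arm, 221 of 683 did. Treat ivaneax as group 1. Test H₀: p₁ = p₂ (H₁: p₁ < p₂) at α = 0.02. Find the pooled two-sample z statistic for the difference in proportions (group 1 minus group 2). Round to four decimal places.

z = 3.0645

p̂₁ = 185/448 ≈ 0.412946, p̂₂ = 221/683 ≈ 0.323572.
Pooled p̂ = (185+221)/(448+683) = 406/1131 = 0.358974.
SE = √(0.230112 × 0.00369627) = 0.029164.
z = (0.412946 − 0.323572)/0.029164 = 0.089374/0.029164 = 3.0645.
p-value = P(Z < 3.064) ≈ 0.9989, so at α = 0.02 we fail to reject H₀.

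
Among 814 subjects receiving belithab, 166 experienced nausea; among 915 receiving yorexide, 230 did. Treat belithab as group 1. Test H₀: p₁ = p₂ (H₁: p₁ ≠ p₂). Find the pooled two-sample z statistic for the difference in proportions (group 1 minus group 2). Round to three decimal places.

p̂₁ = 166/814 = 0.20393, p̂₂ = 230/915 = 0.25137.
Pooled p̂ = (166+230)/(814+915) = 396/1729 = 0.22903.
SE = √(p̂(1−p̂)(1/n₁+1/n₂)) = √(0.22903·0.77097·0.0023214) = √(0.000409907) = 0.02025.
z = (0.20393 − 0.25137)/0.02025 = -0.04744/0.02025 = -2.343.

z = -2.343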